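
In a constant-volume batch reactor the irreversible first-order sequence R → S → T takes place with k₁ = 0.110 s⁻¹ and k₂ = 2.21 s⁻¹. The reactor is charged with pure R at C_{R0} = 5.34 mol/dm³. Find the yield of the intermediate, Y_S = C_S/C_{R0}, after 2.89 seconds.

0.0380

Solving the coupled first-order balances gives C_S(t) = [k₁/(k₂−k₁)]·C_{R0}·(e^(−k₁t) − e^(−k₂t)).
e^(−k₁t) = e^(−0.110×2.89) = e^(−0.3179) = 0.7277; e^(−k₂t) = e^(−6.387) = 0.001683.
C_S = 0.110×5.34/(2.21−0.110) × (0.7277−0.001683) = 0.2797×0.7260 = 0.2031 mol/dm³.
Y_S = C_S/C_{R0} = 0.2031/5.34 = 0.0380.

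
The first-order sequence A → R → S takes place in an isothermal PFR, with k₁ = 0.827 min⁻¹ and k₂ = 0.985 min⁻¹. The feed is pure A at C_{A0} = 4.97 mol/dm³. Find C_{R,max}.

Evaluating C_R at τ_opt = ln(k₂/k₁)/(k₂−k₁) gives C_{R,max}/C_{A0} = (k₁/k₂)^[k₂/(k₂−k₁)].
= (0.827/0.985)^(0.985/(0.985−0.827)) = (0.8396)^(6.234) = 0.3362.
C_{R,max} = 0.3362×4.97 = 1.67 mol/dm³.

1.67 mol/dm³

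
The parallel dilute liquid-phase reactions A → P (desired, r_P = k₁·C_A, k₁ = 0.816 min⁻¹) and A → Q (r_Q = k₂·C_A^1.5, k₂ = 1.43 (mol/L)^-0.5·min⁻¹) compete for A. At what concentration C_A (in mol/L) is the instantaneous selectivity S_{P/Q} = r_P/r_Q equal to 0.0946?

S_{P/Q} = (k₁/k₂)·C_A^-0.5 ⇒ C_A = (S·k₂/k₁)^(-2).
= (0.0946×1.43/0.816)^(-2) = (0.1658)^(-2) = 36.4 mol/L.

36.4 mol/L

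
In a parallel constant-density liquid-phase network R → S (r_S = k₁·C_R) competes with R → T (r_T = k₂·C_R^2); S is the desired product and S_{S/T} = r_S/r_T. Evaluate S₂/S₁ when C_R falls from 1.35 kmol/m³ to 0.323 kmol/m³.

4.18

S_{S/T} = (k₁/k₂)·C_R⁻¹, so S₂/S₁ = (C_{R,2}/C_{R,1})⁻¹.
= 1.35/0.323 = 4.18.
Selectivity toward S rises as C_R falls — low-concentration operation is favoured.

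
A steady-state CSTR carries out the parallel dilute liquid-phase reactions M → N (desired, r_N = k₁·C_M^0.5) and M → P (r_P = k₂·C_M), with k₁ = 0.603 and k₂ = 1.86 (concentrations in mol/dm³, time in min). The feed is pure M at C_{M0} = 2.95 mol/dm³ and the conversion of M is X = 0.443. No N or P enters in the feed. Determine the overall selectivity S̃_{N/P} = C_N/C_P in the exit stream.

Exit C_M = C_{M0}(1−X) = 2.95×0.557 = 1.643 mol/dm³.
Rates in a CSTR are evaluated at the outlet concentration: r_N = 0.603×1.643^0.5 = 0.7730, r_P = 1.86×1.643 = 3.056.
Overall selectivity = C_N/C_P = r_Nτ/(r_Pτ) = r_N/r_P = 0.253.

0.253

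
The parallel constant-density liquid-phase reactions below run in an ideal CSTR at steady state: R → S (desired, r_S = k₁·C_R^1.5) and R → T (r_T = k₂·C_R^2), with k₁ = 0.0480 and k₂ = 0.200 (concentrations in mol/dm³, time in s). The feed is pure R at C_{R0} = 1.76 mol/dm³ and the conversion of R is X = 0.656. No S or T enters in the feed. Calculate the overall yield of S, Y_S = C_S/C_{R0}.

0.155

Exit C_R = C_{R0}(1−X) = 1.76×0.344 = 0.6054 mol/dm³.
A CSTR operates uniformly at the exit composition, giving r_S = 0.02261 and r_T = 0.07331 (each k·C_R^n at C_R = 0.6054).
Fraction of consumed R going to S: r_S/(r_S+r_T) = 0.2357.
C_S = 0.2357·C_{R0}·X = 0.2357×1.76×0.656 = 0.272 mol/dm³; Y_S = C_S/C_{R0} = 0.155.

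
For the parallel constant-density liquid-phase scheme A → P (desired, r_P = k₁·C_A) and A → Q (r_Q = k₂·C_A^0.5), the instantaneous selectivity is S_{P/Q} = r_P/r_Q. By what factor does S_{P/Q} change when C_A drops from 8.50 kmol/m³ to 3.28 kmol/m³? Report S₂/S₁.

0.621

S_{P/Q} = (k₁/k₂)·C_A^0.5, so S₂/S₁ = (C_{A,2}/C_{A,1})^0.5.
= (3.28/8.50)^0.5 = (0.3859)^0.5 = 0.621.
Selectivity toward P falls as C_A falls — high-concentration operation is favoured.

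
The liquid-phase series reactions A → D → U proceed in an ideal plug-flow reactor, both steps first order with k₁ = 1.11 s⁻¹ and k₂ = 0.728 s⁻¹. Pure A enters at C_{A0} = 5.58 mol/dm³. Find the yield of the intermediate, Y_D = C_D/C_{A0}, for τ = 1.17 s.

For first-order series with pure A initially, C_D(τ) = k₁C_{A0}/(k₂−k₁)·(e^(−k₁τ) − e^(−k₂τ)).
e^(−k₁τ) = e^(−1.11×1.17) = e^(−1.299) = 0.2729; e^(−k₂τ) = e^(−0.8518) = 0.4267.
C_D = 1.11×5.58/(0.728−1.11) × (0.2729−0.4267) = (-16.21)×(-0.1538) = 2.493 mol/dm³.
Y_D = C_D/C_{A0} = 2.493/5.58 = 0.447.

0.447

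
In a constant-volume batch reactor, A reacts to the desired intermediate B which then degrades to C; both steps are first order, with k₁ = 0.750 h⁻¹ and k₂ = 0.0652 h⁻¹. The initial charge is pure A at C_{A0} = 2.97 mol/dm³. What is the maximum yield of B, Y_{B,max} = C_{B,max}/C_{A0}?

0.793

At the optimum, C_{B,max}/C_{A0} = (k₁/k₂)^[k₂/(k₂−k₁)].
= (0.750/0.0652)^(0.0652/(0.0652−0.750)) = (11.50)^(-0.09521) = 0.7925.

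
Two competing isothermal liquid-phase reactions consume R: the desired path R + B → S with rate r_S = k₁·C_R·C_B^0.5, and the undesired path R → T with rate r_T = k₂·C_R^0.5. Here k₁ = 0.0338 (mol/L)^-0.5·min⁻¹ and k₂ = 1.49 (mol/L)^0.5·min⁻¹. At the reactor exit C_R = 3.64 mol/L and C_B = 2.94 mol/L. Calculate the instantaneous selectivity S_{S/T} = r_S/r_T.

0.0742

S_{S/T} = r_S/r_T = (k₁·C_R·C_B^0.5)/(k₂·C_R^0.5) = (k₁/k₂)·C_R^0.5·C_B^0.5.
= (0.0338×3.640×2.940^0.5) / (1.49×3.640^0.5) = 0.2110/2.843 = 0.0742.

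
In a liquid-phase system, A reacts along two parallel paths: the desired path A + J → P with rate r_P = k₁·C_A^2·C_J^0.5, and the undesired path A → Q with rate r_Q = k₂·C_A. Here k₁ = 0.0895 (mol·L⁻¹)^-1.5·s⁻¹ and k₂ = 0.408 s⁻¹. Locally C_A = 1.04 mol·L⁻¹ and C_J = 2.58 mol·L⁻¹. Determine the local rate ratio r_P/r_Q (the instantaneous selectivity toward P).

S_{P/Q} = r_P/r_Q = (k₁·C_A^2·C_J^0.5)/(k₂·C_A) = (k₁/k₂)·C_A·C_J^0.5.
= (0.0895×1.040^2×2.580^0.5) / (0.408×1.040) = 0.1555/0.4243 = 0.366.
Since the desired path is higher order in A, keeping C_A high (PFR or concentrated feed) favours P.

0.366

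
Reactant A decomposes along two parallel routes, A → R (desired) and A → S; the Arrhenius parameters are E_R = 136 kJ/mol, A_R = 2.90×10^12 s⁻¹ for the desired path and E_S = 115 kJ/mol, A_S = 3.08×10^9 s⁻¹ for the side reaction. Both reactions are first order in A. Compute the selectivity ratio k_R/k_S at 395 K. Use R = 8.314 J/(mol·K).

k_R/k_S = (A_R/A_S)·exp[−(E_R−E_S)/(RT)] = (A_R/A_S)·exp[(E_S−E_R)/(RT)].
(E_S−E_R)/(RT) = (115−136)×10³/(8.314×395) = -21000/3284 = -6.395.
k_R/k_S = (2.90×10^12/3.08×10^9)·exp(-6.395) = 941.6 × 0.001671 = 1.57.
Since E_R > E_S, raising the temperature improves selectivity toward R.

1.57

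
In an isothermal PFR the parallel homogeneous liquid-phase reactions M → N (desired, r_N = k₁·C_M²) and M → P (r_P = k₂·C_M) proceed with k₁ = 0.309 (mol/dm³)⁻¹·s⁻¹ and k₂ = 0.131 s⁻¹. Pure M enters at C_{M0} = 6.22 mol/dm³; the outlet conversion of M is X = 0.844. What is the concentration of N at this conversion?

C_M = C_{M0}(1−X) = 0.9703 mol/dm³.
Along a PFR/batch, dC_P/dC_M = −r_P/(r_N+r_P) = −k₂/(k₂+k₁·C_M).
Integrating from C_{M0} to C_M: C_P = (0.131/0.309)·ln[(0.131+0.309·6.22)/(0.131+0.309·0.970)] = 0.4239·ln(2.053/0.4308) = 0.6619 mol/dm³.
Then C_N = (C_{M0}−C_M) − C_P = 5.250 − 0.6619 = 4.588 mol/dm³.

4.59 mol/dm³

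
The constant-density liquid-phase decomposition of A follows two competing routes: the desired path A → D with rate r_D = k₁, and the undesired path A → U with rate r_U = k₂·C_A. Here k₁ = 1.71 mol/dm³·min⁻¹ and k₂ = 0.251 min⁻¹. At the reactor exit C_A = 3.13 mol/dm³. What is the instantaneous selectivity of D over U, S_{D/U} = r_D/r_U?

S_{D/U} = r_D/r_U = (k₁)/(k₂·C_A) = (k₁/k₂)·C_A⁻¹.
= (1.71) / (0.251×3.130) = 1.710/0.7856 = 2.18.
The undesired path is higher order in A, so low C_A (CSTR or dilute feed) favours D.

2.18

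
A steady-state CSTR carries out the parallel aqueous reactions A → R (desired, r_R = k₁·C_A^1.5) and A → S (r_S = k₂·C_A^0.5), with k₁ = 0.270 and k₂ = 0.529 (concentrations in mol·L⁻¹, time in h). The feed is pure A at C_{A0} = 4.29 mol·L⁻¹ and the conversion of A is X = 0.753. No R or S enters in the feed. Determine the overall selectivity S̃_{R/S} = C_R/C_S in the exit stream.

Exit C_A = C_{A0}(1−X) = 4.29×0.247 = 1.060 mol·L⁻¹.
In a CSTR the entire volume is at exit conditions, so r_R = 0.270×1.060^1.5 = 0.2945 and r_S = 0.529×1.060^0.5 = 0.5445.
Overall selectivity = C_R/C_S = r_Rτ/(r_Sτ) = r_R/r_S = 0.541.

0.541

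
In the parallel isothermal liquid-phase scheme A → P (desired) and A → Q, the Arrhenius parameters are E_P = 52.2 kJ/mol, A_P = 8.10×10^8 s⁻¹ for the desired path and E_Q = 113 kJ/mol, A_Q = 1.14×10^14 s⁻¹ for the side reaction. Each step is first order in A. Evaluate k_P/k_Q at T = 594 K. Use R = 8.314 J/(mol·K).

1.58

Since both paths have the same order in A, the concentration cancels and S_{P/Q} = k_P/k_Q = (A_P/A_Q)·exp[(E_Q−E_P)/(RT)].
(E_Q−E_P)/(RT) = (113−52.2)×10³/(8.314×594) = 60800/4939 = 12.31.
k_P/k_Q = (8.10×10^8/1.14×10^14)·exp(12.31) = 7.105×10^-6 × 2.222×10^5 = 1.58.
Since E_P < E_Q, lowering the temperature improves selectivity toward P.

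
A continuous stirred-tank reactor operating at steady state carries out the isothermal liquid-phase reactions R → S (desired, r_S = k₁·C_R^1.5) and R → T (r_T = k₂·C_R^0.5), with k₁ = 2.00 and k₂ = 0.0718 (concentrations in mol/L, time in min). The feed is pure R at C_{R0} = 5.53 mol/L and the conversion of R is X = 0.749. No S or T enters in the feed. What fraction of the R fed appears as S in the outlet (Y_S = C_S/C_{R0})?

Exit C_R = C_{R0}(1−X) = 5.53×0.251 = 1.388 mol/L.
Rates in a CSTR are evaluated at the outlet concentration: r_S = 2.00×1.388^1.5 = 3.271, r_T = 0.0718×1.388^0.5 = 0.08459.
Fraction of consumed R going to S: r_S/(r_S+r_T) = 0.9748.
C_S = 0.9748·C_{R0}·X = 0.9748×5.53×0.749 = 4.04 mol/L; Y_S = C_S/C_{R0} = 0.730.

0.730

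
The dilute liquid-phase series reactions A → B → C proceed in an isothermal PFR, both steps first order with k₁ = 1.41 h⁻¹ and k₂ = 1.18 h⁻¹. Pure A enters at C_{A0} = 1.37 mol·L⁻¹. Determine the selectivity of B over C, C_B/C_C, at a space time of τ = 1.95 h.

For first-order series with pure A initially, C_B(τ) = k₁C_{A0}/(k₂−k₁)·(e^(−k₁τ) − e^(−k₂τ)).
e^(−k₁τ) = e^(−1.41×1.95) = e^(−2.749) = 0.06396; e^(−k₂τ) = e^(−2.301) = 0.1002.
C_B = 1.41×1.37/(1.18−1.41) × (0.06396−0.1002) = (-8.399)×(-0.03620) = 0.3040 mol·L⁻¹.
C_A = C_{A0}e^(−k₁τ) = 0.08762 mol·L⁻¹, so C_C = C_{A0}−C_A−C_B = 0.9784 mol·L⁻¹; C_B/C_C = 0.311.

0.311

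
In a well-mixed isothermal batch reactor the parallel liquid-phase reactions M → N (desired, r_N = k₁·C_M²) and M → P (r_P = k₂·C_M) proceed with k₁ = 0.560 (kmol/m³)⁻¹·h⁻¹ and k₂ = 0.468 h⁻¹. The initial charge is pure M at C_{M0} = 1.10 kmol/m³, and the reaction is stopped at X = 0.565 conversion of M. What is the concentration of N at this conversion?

0.298 kmol/m³

C_M = C_{M0}(1−X) = 0.4785 kmol/m³.
Along a PFR/batch, dC_P/dC_M = −r_P/(r_N+r_P) = −k₂/(k₂+k₁·C_M).
Integrating from C_{M0} to C_M: C_P = (0.468/0.560)·ln[(0.468+0.560·1.10)/(0.468+0.560·0.479)] = 0.8357·ln(1.084/0.7360) = 0.3236 kmol/m³.
Then C_N = (C_{M0}−C_M) − C_P = 0.6215 − 0.3236 = 0.2979 kmol/m³.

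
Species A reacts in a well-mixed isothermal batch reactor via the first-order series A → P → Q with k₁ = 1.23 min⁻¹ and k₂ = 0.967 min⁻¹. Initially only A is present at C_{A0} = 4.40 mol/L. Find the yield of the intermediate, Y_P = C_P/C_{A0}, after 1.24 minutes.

0.392

The intermediate concentration in a first-order A→B→C sequence is C_P = k₁C_{A0}(e^(−k₁t) − e^(−k₂t))/(k₂−k₁).
e^(−k₁t) = e^(−1.23×1.24) = e^(−1.525) = 0.2176; e^(−k₂t) = e^(−1.199) = 0.3015.
C_P = 1.23×4.40/(0.967−1.23) × (0.2176−0.3015) = (-20.58)×(-0.08389) = 1.726 mol/L.
Y_P = C_P/C_{A0} = 1.726/4.40 = 0.392.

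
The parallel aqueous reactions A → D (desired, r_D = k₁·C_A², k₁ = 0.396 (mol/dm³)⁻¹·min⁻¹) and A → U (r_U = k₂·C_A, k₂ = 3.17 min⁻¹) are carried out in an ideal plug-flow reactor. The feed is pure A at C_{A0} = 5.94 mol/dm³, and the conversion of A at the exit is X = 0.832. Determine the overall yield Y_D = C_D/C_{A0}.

C_A = C_{A0}(1−X) = 0.9979 mol/dm³.
Along a PFR/batch, dC_U/dC_A = −r_U/(r_D+r_U) = −k₂/(k₂+k₁·C_A).
Integrating from C_{A0} to C_A: C_U = (3.17/0.396)·ln[(3.17+0.396·5.94)/(3.17+0.396·0.998)] = 8.005·ln(5.522/3.565) = 3.503 mol/dm³.
Then C_D = (C_{A0}−C_A) − C_U = 4.942 − 3.503 = 1.439 mol/dm³.
Y_D = C_D/C_{A0} = 1.439/5.94 = 0.242.

0.242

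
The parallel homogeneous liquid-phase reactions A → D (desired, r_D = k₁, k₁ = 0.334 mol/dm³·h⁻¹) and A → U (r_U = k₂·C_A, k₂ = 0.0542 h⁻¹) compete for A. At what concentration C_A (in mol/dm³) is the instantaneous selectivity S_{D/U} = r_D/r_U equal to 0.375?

S_{D/U} = (k₁/k₂)·C_A⁻¹ ⇒ C_A = (S·k₂/k₁)^(-1).
= (0.375×0.0542/0.334)^(-1) = (0.06085)^(-1) = 16.4 mol/dm³.

16.4 mol/dm³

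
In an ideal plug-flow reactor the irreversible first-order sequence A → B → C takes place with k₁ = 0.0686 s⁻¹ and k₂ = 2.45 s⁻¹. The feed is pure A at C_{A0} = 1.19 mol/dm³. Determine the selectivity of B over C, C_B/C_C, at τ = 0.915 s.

The intermediate concentration in a first-order A→B→C sequence is C_B = k₁C_{A0}(e^(−k₁τ) − e^(−k₂τ))/(k₂−k₁).
e^(−k₁τ) = e^(−0.0686×0.915) = e^(−0.06277) = 0.9392; e^(−k₂τ) = e^(−2.242) = 0.1063.
C_B = 0.0686×1.19/(2.45−0.0686) × (0.9392−0.1063) = 0.03428×0.8329 = 0.02855 mol/dm³.
C_A = C_{A0}e^(−k₁τ) = 1.118 mol/dm³, so C_C = C_{A0}−C_A−C_B = 0.04385 mol/dm³; C_B/C_C = 0.651.

0.651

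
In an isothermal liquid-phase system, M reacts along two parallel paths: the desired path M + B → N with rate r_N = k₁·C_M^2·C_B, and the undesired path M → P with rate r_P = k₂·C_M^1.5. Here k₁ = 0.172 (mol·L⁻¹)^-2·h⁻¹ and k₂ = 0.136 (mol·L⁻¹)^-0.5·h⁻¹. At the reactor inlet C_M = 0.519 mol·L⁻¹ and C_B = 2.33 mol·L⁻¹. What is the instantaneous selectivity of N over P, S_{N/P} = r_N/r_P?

S_{N/P} = r_N/r_P = (k₁·C_M^2·C_B)/(k₂·C_M^1.5) = (k₁/k₂)·C_M^0.5·C_B.
= (0.172×0.5190^2×2.330) / (0.136×0.5190^1.5) = 0.1079/0.05085 = 2.12.
Since the desired path is higher order in M, keeping C_M high (PFR or concentrated feed) favours N.

2.12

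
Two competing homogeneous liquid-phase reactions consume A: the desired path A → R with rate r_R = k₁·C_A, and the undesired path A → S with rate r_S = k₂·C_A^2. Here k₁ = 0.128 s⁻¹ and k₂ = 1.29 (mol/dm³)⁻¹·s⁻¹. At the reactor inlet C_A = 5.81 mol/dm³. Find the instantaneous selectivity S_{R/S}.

0.0171

S_{R/S} = r_R/r_S = (k₁·C_A)/(k₂·C_A^2) = (k₁/k₂)·C_A⁻¹.
= (0.128×5.810) / (1.29×5.810^2) = 0.7437/43.55 = 0.0171.
The undesired path is higher order in A, so low C_A (CSTR or dilute feed) favours R.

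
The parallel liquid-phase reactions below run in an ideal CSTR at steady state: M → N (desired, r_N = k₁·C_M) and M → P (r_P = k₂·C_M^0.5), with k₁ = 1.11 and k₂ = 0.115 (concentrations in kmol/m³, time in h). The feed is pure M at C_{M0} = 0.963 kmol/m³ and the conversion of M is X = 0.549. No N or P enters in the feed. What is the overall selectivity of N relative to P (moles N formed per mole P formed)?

6.36

Exit C_M = C_{M0}(1−X) = 0.963×0.451 = 0.4343 kmol/m³.
Rates in a CSTR are evaluated at the outlet concentration: r_N = 1.11×0.4343 = 0.4821, r_P = 0.115×0.4343^0.5 = 0.07579.
Overall selectivity = C_N/C_P = r_Nτ/(r_Pτ) = r_N/r_P = 6.36.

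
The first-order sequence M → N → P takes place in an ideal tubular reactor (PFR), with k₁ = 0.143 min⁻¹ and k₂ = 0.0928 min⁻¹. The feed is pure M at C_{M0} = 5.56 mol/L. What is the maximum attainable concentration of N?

At the optimum, C_{N,max}/C_{M0} = (k₁/k₂)^[k₂/(k₂−k₁)].
= (0.143/0.0928)^(0.0928/(0.0928−0.143)) = (1.541)^(-1.849) = 0.4496.
C_{N,max} = 0.4496×5.56 = 2.50 mol/L.

2.50 mol/L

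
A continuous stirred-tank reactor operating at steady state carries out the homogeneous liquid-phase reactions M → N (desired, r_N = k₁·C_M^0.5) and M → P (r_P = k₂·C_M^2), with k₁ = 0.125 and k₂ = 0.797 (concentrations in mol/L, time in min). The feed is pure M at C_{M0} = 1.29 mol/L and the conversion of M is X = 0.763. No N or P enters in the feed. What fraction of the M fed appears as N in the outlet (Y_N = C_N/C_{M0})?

0.367

Exit C_M = C_{M0}(1−X) = 1.29×0.237 = 0.3057 mol/L.
In a CSTR the entire volume is at exit conditions, so r_N = 0.125×0.3057^0.5 = 0.06912 and r_P = 0.797×0.3057^2 = 0.07450.
Fraction of consumed M going to N: r_N/(r_N+r_P) = 0.4813.
C_N = 0.4813·C_{M0}·X = 0.4813×1.29×0.763 = 0.474 mol/L; Y_N = C_N/C_{M0} = 0.367.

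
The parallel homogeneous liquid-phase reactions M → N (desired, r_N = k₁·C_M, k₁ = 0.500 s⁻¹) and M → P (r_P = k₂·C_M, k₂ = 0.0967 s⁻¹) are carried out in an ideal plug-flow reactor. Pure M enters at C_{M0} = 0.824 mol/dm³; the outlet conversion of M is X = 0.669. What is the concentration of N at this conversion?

0.462 mol/dm³

C_M = C_{M0}(1−X) = 0.2727 mol/dm³.
Both paths are first order in M, so the instantaneous fraction to N is constant: dC_N/d(−C_M) = k₁/(k₁+k₂) = 0.8379.
C_N = 0.8379·(C_{M0}−C_M) = 0.8379×0.5513 = 0.462 mol/dm³.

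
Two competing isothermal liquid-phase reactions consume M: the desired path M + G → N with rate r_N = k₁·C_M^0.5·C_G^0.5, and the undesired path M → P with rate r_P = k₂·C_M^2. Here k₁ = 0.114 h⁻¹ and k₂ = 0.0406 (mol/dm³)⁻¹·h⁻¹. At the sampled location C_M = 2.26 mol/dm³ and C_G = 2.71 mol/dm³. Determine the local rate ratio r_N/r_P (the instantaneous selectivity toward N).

S_{N/P} = r_N/r_P = (k₁·C_M^0.5·C_G^0.5)/(k₂·C_M^2) = (k₁/k₂)·C_M^-1.5·C_G^0.5.
= (0.114×2.260^0.5×2.710^0.5) / (0.0406×2.260^2) = 0.2821/0.2074 = 1.36.
The undesired path is higher order in M, so low C_M (CSTR or dilute feed) favours N.

1.36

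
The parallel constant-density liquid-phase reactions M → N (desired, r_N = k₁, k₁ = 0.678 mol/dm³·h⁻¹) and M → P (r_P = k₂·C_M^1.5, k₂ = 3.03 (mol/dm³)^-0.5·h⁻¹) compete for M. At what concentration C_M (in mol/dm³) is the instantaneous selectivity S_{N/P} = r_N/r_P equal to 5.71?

S_{N/P} = (k₁/k₂)·C_M^-1.5 ⇒ C_M = (S·k₂/k₁)^(1/(-1.5)).
= (5.71×3.03/0.678)^(-0.6667) = (25.52)^(-0.6667) = 0.115 mol/dm³.

0.115 mol/dm³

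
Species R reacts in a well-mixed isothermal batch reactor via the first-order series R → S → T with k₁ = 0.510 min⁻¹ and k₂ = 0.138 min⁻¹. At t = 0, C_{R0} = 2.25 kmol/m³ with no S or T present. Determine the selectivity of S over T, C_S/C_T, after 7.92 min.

Solving the coupled first-order balances gives C_S(t) = [k₁/(k₂−k₁)]·C_{R0}·(e^(−k₁t) − e^(−k₂t)).
e^(−k₁t) = e^(−0.510×7.92) = e^(−4.039) = 0.01761; e^(−k₂t) = e^(−1.093) = 0.3352.
C_S = 0.510×2.25/(0.138−0.510) × (0.01761−0.3352) = (-3.085)×(-0.3176) = 0.9797 kmol/m³.
C_R = C_{R0}e^(−k₁t) = 0.03963 kmol/m³, so C_T = C_{R0}−C_R−C_S = 1.231 kmol/m³; C_S/C_T = 0.796.

0.796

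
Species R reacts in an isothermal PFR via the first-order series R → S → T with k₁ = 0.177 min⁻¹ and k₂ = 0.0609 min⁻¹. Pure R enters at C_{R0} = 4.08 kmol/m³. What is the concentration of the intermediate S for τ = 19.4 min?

For first-order series with pure R initially, C_S(τ) = k₁C_{R0}/(k₂−k₁)·(e^(−k₁τ) − e^(−k₂τ)).
e^(−k₁τ) = e^(−0.177×19.4) = e^(−3.434) = 0.03226; e^(−k₂τ) = e^(−1.181) = 0.3068.
C_S = 0.177×4.08/(0.0609−0.177) × (0.03226−0.3068) = (-6.220)×(-0.2746) = 1.708 kmol/m³.

1.71 kmol/m³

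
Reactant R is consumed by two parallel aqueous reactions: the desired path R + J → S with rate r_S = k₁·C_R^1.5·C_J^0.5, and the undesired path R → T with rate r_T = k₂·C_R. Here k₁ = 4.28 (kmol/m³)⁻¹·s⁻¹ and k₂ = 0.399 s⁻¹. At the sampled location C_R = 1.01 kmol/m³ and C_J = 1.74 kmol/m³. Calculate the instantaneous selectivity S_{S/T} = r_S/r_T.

S_{S/T} = r_S/r_T = (k₁·C_R^1.5·C_J^0.5)/(k₂·C_R) = (k₁/k₂)·C_R^0.5·C_J^0.5.
= (4.28×1.010^1.5×1.740^0.5) / (0.399×1.010) = 5.731/0.4030 = 14.2.

14.2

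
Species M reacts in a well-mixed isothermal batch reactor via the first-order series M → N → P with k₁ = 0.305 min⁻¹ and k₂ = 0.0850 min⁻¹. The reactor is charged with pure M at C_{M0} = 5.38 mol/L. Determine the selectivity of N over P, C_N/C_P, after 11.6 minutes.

0.965

For first-order series with pure M initially, C_N(t) = k₁C_{M0}/(k₂−k₁)·(e^(−k₁t) − e^(−k₂t)).
e^(−k₁t) = e^(−0.305×11.6) = e^(−3.538) = 0.02907; e^(−k₂t) = e^(−0.9860) = 0.3731.
C_N = 0.305×5.38/(0.0850−0.305) × (0.02907−0.3731) = (-7.459)×(-0.3440) = 2.566 mol/L.
C_M = C_{M0}e^(−k₁t) = 0.1564 mol/L, so C_P = C_{M0}−C_M−C_N = 2.658 mol/L; C_N/C_P = 0.965.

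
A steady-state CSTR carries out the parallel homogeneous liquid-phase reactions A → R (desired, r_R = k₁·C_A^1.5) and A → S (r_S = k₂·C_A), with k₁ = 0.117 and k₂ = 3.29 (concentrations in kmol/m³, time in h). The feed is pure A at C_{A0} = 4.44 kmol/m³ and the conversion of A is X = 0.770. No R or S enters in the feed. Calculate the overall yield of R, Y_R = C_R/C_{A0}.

0.0267

Exit C_A = C_{A0}(1−X) = 4.44×0.230 = 1.021 kmol/m³.
A CSTR operates uniformly at the exit composition, giving r_R = 0.1207 and r_S = 3.360 (each k·C_A^n at C_A = 1.021).
Fraction of consumed A going to R: r_R/(r_R+r_S) = 0.03469.
C_R = 0.03469·C_{A0}·X = 0.03469×4.44×0.770 = 0.119 kmol/m³; Y_R = C_R/C_{A0} = 0.0267.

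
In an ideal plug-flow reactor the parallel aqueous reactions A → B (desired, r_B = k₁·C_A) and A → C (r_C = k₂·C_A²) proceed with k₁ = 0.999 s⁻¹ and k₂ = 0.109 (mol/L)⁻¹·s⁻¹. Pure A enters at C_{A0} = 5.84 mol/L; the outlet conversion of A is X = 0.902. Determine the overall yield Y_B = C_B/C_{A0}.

C_A = C_{A0}(1−X) = 0.5723 mol/L.
Along a PFR/batch, dC_B/dC_A = −r_B/(r_B+r_C) = −k₁/(k₁+k₂·C_A).
Integrating from C_{A0} to C_A: C_B = (0.999/0.109)·ln[(0.999+0.109·5.84)/(0.999+0.109·0.572)] = 9.165·ln(1.636/1.061) = 3.963 mol/L.
Y_B = C_B/C_{A0} = 3.963/5.84 = 0.679.

0.679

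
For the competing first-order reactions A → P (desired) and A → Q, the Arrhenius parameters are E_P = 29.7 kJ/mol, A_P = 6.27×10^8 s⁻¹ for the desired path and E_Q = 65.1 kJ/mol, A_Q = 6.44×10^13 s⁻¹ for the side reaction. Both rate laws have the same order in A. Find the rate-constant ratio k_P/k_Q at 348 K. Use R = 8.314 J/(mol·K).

2.00

Since both paths have the same order in A, the concentration cancels and S_{P/Q} = k_P/k_Q = (A_P/A_Q)·exp[(E_Q−E_P)/(RT)].
(E_Q−E_P)/(RT) = (65.1−29.7)×10³/(8.314×348) = 35400/2893 = 12.24.
k_P/k_Q = (6.27×10^8/6.44×10^13)·exp(12.24) = 9.736×10^-6 × 2.059×10^5 = 2.00.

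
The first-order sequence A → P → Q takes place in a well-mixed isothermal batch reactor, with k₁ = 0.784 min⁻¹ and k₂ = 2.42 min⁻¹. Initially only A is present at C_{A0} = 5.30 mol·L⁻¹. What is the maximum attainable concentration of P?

1.00 mol·L⁻¹

Evaluating C_P at t_opt = ln(k₂/k₁)/(k₂−k₁) gives C_{P,max}/C_{A0} = (k₁/k₂)^[k₂/(k₂−k₁)].
= (0.784/2.42)^(2.42/(2.42−0.784)) = (0.3240)^(1.479) = 0.1888.
C_{P,max} = 0.1888×5.30 = 1.00 mol·L⁻¹.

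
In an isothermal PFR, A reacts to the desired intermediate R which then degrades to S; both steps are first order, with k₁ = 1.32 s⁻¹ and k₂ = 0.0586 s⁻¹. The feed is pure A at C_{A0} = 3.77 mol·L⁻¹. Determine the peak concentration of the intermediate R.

At the optimum, C_{R,max}/C_{A0} = (k₁/k₂)^[k₂/(k₂−k₁)].
= (1.32/0.0586)^(0.0586/(0.0586−1.32)) = (22.53)^(-0.04646) = 0.8653.
C_{R,max} = 0.8653×3.77 = 3.26 mol·L⁻¹.

3.26 mol·L⁻¹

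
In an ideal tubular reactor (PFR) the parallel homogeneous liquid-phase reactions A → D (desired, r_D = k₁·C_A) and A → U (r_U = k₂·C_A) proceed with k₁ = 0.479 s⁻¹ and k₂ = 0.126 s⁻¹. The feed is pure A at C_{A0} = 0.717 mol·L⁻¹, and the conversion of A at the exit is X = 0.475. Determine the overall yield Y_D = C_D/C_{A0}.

0.376

C_A = C_{A0}(1−X) = 0.3764 mol·L⁻¹.
Both paths are first order in A, so the instantaneous fraction to D is constant: dC_D/d(−C_A) = k₁/(k₁+k₂) = 0.7917.
C_D = 0.7917·(C_{A0}−C_A) = 0.7917×0.3406 = 0.270 mol·L⁻¹.
Y_D = C_D/C_{A0} = 0.2696/0.717 = 0.376.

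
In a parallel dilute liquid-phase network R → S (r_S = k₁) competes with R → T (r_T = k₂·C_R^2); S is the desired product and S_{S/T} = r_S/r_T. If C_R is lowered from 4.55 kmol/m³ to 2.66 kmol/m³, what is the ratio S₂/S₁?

S_{S/T} = (k₁/k₂)·C_R^-2, so S₂/S₁ = (C_{R,2}/C_{R,1})^-2.
= (2.66/4.55)^(-2) = (0.5846)^(-2) = 2.93.

2.93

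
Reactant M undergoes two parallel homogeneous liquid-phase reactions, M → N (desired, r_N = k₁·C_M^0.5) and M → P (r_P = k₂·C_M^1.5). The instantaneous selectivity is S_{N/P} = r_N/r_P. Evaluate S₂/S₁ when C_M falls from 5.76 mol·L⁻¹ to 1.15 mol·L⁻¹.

5.01

S_{N/P} = (k₁/k₂)·C_M⁻¹, so S₂/S₁ = (C_{M,2}/C_{M,1})⁻¹.
= 5.76/1.15 = 5.01.
Selectivity toward N rises as C_M falls — low-concentration operation is favoured.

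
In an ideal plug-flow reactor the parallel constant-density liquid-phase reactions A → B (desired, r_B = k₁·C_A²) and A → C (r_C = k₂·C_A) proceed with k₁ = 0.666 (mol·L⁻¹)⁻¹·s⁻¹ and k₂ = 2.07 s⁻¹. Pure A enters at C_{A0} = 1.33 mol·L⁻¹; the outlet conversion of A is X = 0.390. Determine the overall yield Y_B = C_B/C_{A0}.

0.0995

C_A = C_{A0}(1−X) = 0.8113 mol·L⁻¹.
Along a PFR/batch, dC_C/dC_A = −r_C/(r_B+r_C) = −k₂/(k₂+k₁·C_A).
Integrating from C_{A0} to C_A: C_C = (2.07/0.666)·ln[(2.07+0.666·1.33)/(2.07+0.666·0.811)] = 3.108·ln(2.956/2.610) = 0.3863 mol·L⁻¹.
Then C_B = (C_{A0}−C_A) − C_C = 0.5187 − 0.3863 = 0.1324 mol·L⁻¹.
Y_B = C_B/C_{A0} = 0.1324/1.33 = 0.0995.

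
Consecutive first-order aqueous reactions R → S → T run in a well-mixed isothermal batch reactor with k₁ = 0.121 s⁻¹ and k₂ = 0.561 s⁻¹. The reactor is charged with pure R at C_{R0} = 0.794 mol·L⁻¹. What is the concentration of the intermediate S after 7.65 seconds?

0.0835 mol·L⁻¹

Solving the coupled first-order balances gives C_S(t) = [k₁/(k₂−k₁)]·C_{R0}·(e^(−k₁t) − e^(−k₂t)).
e^(−k₁t) = e^(−0.121×7.65) = e^(−0.9256) = 0.3963; e^(−k₂t) = e^(−4.292) = 0.01368.
C_S = 0.121×0.794/(0.561−0.121) × (0.3963−0.01368) = 0.2183×0.3826 = 0.08354 mol·L⁻¹.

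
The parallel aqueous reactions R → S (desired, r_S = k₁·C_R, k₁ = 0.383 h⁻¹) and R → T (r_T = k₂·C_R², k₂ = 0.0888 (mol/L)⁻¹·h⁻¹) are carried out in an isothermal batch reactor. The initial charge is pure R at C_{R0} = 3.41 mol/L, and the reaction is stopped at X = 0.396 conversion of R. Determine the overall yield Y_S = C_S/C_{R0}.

0.243

C_R = C_{R0}(1−X) = 2.060 mol/L.
Along a PFR/batch, dC_S/dC_R = −r_S/(r_S+r_T) = −k₁/(k₁+k₂·C_R).
Integrating from C_{R0} to C_R: C_S = (0.383/0.0888)·ln[(0.383+0.0888·3.41)/(0.383+0.0888·2.06)] = 4.313·ln(0.6858/0.5659) = 0.8289 mol/L.
Y_S = C_S/C_{R0} = 0.8289/3.41 = 0.243.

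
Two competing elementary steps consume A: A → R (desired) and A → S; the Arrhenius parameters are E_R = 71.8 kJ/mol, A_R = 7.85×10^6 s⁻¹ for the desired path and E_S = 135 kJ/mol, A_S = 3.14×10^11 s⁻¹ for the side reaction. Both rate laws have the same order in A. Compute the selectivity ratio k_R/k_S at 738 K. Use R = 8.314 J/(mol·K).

With equal orders, S_{R/S} = k_R/k_S = (A_R/A_S)·exp[(E_S−E_R)/(RT)].
(E_S−E_R)/(RT) = (135−71.8)×10³/(8.314×738) = 63200/6136 = 10.30.
k_R/k_S = (7.85×10^6/3.14×10^11)·exp(10.30) = 2.500×10^-5 × 29742 = 0.744.

0.744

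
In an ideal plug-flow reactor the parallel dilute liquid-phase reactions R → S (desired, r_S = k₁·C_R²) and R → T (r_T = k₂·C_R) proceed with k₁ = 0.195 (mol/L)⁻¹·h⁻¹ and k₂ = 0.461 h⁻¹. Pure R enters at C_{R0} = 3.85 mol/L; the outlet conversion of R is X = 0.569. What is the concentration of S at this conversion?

C_R = C_{R0}(1−X) = 1.659 mol/L.
Along a PFR/batch, dC_T/dC_R = −r_T/(r_S+r_T) = −k₂/(k₂+k₁·C_R).
Integrating from C_{R0} to C_R: C_T = (0.461/0.195)·ln[(0.461+0.195·3.85)/(0.461+0.195·1.66)] = 2.364·ln(1.212/0.7846) = 1.028 mol/L.
Then C_S = (C_{R0}−C_R) − C_T = 2.191 − 1.028 = 1.163 mol/L.

1.16 mol/L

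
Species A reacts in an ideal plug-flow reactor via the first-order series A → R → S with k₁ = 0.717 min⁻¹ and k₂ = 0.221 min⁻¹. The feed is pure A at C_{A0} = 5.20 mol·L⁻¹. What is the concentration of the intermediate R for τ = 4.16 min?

2.62 mol·L⁻¹

The intermediate concentration in a first-order A→B→C sequence is C_R = k₁C_{A0}(e^(−k₁τ) − e^(−k₂τ))/(k₂−k₁).
e^(−k₁τ) = e^(−0.717×4.16) = e^(−2.983) = 0.05065; e^(−k₂τ) = e^(−0.9194) = 0.3988.
C_R = 0.717×5.20/(0.221−0.717) × (0.05065−0.3988) = (-7.517)×(-0.3481) = 2.617 mol·L⁻¹.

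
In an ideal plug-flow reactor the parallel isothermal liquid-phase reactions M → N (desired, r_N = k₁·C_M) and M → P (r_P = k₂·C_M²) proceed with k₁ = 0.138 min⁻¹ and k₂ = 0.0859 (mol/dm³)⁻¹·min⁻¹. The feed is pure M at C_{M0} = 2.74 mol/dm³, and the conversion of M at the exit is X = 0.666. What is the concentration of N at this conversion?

C_M = C_{M0}(1−X) = 0.9152 mol/dm³.
Along a PFR/batch, dC_N/dC_M = −r_N/(r_N+r_P) = −k₁/(k₁+k₂·C_M).
Integrating from C_{M0} to C_M: C_N = (0.138/0.0859)·ln[(0.138+0.0859·2.74)/(0.138+0.0859·0.915)] = 1.607·ln(0.3734/0.2166) = 0.8747 mol/dm³.

0.875 mol/dm³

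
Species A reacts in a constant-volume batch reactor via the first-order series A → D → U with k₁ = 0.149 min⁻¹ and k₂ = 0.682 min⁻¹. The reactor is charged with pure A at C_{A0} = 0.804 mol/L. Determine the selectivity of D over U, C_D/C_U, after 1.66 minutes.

The intermediate concentration in a first-order A→B→C sequence is C_D = k₁C_{A0}(e^(−k₁t) − e^(−k₂t))/(k₂−k₁).
e^(−k₁t) = e^(−0.149×1.66) = e^(−0.2473) = 0.7809; e^(−k₂t) = e^(−1.132) = 0.3223.
C_D = 0.149×0.804/(0.682−0.149) × (0.7809−0.3223) = 0.2248×0.4585 = 0.1031 mol/L.
C_A = C_{A0}e^(−k₁t) = 0.6278 mol/L, so C_U = C_{A0}−C_A−C_D = 0.07312 mol/L; C_D/C_U = 1.41.

1.41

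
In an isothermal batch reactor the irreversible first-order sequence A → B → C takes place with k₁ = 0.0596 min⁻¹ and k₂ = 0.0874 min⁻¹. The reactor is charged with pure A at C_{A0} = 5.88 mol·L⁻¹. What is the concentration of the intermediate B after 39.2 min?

The intermediate concentration in a first-order A→B→C sequence is C_B = k₁C_{A0}(e^(−k₁t) − e^(−k₂t))/(k₂−k₁).
e^(−k₁t) = e^(−0.0596×39.2) = e^(−2.336) = 0.09668; e^(−k₂t) = e^(−3.426) = 0.03251.
C_B = 0.0596×5.88/(0.0874−0.0596) × (0.09668−0.03251) = 12.61×0.06417 = 0.8089 mol·L⁻¹.

0.809 mol·L⁻¹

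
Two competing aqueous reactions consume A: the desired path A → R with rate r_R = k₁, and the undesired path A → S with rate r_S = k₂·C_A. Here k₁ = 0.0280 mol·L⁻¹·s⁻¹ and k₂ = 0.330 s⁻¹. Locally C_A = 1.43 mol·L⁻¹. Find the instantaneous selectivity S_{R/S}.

0.0593

S_{R/S} = r_R/r_S = (k₁)/(k₂·C_A) = (k₁/k₂)·C_A⁻¹.
= (0.0280) / (0.330×1.430) = 0.02800/0.4719 = 0.0593.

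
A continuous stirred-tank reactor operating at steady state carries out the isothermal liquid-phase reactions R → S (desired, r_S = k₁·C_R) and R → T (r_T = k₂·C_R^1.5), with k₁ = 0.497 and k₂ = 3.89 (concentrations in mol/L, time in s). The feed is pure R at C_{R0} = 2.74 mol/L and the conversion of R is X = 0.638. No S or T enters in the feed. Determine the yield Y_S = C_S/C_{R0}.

0.0725

Exit C_R = C_{R0}(1−X) = 2.74×0.362 = 0.9919 mol/L.
A CSTR operates uniformly at the exit composition, giving r_S = 0.4930 and r_T = 3.843 (each k·C_R^n at C_R = 0.9919).
Fraction of consumed R going to S: r_S/(r_S+r_T) = 0.1137.
C_S = 0.1137·C_{R0}·X = 0.1137×2.74×0.638 = 0.199 mol/L; Y_S = C_S/C_{R0} = 0.0725.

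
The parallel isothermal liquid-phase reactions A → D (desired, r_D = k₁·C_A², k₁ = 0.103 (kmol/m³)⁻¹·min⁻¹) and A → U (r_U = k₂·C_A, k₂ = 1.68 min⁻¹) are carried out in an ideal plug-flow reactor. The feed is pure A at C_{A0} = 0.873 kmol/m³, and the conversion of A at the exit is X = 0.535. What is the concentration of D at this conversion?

0.0176 kmol/m³

C_A = C_{A0}(1−X) = 0.4059 kmol/m³.
Along a PFR/batch, dC_U/dC_A = −r_U/(r_D+r_U) = −k₂/(k₂+k₁·C_A).
Integrating from C_{A0} to C_A: C_U = (1.68/0.103)·ln[(1.68+0.103·0.873)/(1.68+0.103·0.406)] = 16.31·ln(1.770/1.722) = 0.4495 kmol/m³.
Then C_D = (C_{A0}−C_A) − C_U = 0.4671 − 0.4495 = 0.01759 kmol/m³.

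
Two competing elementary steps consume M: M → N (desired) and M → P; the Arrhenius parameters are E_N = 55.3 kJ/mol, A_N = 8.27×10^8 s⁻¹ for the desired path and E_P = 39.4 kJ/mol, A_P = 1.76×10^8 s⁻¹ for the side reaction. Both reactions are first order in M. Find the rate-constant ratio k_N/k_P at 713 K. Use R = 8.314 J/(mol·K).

With equal orders, S_{N/P} = k_N/k_P = (A_N/A_P)·exp[(E_P−E_N)/(RT)].
(E_P−E_N)/(RT) = (39.4−55.3)×10³/(8.314×713) = -15900/5928 = -2.682.
k_N/k_P = (8.27×10^8/1.76×10^8)·exp(-2.682) = 4.699 × 0.06841 = 0.321.
Since E_N > E_P, raising the temperature improves selectivity toward N.

0.321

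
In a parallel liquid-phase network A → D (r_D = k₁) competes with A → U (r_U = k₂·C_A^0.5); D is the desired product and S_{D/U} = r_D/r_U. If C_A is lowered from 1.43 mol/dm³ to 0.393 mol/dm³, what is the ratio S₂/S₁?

S_{D/U} = (k₁/k₂)·C_A^-0.5, so S₂/S₁ = (C_{A,2}/C_{A,1})^-0.5.
= (0.393/1.43)^(-0.5) = (0.2748)^(-0.5) = 1.91.

1.91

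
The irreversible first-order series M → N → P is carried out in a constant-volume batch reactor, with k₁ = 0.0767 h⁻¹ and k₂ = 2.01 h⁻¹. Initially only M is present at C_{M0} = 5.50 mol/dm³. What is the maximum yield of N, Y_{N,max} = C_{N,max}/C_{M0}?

0.0335

Evaluating C_N at t_opt = ln(k₂/k₁)/(k₂−k₁) gives C_{N,max}/C_{M0} = (k₁/k₂)^[k₂/(k₂−k₁)].
= (0.0767/2.01)^(2.01/(2.01−0.0767)) = (0.03816)^(1.040) = 0.03352.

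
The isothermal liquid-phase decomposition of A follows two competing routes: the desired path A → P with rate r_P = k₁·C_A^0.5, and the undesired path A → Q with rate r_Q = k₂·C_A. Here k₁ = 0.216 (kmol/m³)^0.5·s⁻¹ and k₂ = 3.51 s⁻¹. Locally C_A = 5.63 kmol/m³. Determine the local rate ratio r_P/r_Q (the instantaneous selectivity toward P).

S_{P/Q} = r_P/r_Q = (k₁·C_A^0.5)/(k₂·C_A) = (k₁/k₂)·C_A^-0.5.
= (0.216×5.630^0.5) / (3.51×5.630) = 0.5125/19.76 = 0.0259.
The undesired path is higher order in A, so low C_A (CSTR or dilute feed) favours P.

0.0259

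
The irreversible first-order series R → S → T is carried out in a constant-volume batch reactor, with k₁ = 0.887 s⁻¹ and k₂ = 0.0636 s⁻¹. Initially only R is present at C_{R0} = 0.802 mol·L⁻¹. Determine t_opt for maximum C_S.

3.20 s

For first-order series the maximum of C_S occurs at t_opt = ln(k₂/k₁)/(k₂−k₁).
= ln(0.0636/0.887)/(0.0636−0.887) = ln(0.07170)/-0.8234 = -2.635/-0.8234 = 3.20 s.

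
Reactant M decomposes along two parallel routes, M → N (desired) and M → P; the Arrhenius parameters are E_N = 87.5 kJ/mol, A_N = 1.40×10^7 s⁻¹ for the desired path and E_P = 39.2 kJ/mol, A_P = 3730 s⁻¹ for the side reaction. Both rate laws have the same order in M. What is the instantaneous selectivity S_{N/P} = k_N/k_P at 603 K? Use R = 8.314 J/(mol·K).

0.246

k_N/k_P = (A_N/A_P)·exp[−(E_N−E_P)/(RT)] = (A_N/A_P)·exp[(E_P−E_N)/(RT)].
(E_P−E_N)/(RT) = (39.2−87.5)×10³/(8.314×603) = -48300/5013 = -9.634.
k_N/k_P = (1.40×10^7/3730)·exp(-9.634) = 3753 × 6.545×10^-5 = 0.246.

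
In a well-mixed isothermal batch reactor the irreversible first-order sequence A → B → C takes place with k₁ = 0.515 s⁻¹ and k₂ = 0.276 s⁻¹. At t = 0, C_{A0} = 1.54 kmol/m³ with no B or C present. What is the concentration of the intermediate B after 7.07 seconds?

For first-order series with pure A initially, C_B(t) = k₁C_{A0}/(k₂−k₁)·(e^(−k₁t) − e^(−k₂t)).
e^(−k₁t) = e^(−0.515×7.07) = e^(−3.641) = 0.02622; e^(−k₂t) = e^(−1.951) = 0.1421.
C_B = 0.515×1.54/(0.276−0.515) × (0.02622−0.1421) = (-3.318)×(-0.1159) = 0.3845 kmol/m³.

0.384 kmol/m³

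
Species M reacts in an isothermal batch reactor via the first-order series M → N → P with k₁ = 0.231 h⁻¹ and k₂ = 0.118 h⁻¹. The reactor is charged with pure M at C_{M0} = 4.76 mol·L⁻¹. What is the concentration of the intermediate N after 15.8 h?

For first-order series with pure M initially, C_N(t) = k₁C_{M0}/(k₂−k₁)·(e^(−k₁t) − e^(−k₂t)).
e^(−k₁t) = e^(−0.231×15.8) = e^(−3.650) = 0.02600; e^(−k₂t) = e^(−1.864) = 0.1550.
C_N = 0.231×4.76/(0.118−0.231) × (0.02600−0.1550) = (-9.731)×(-0.1290) = 1.255 mol·L⁻¹.

1.26 mol·L⁻¹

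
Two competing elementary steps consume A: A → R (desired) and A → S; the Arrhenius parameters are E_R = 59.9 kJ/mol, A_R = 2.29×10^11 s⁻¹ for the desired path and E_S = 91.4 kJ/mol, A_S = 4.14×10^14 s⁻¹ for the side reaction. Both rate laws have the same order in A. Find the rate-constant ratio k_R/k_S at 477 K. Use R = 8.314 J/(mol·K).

1.56

k_R/k_S = (A_R/A_S)·exp[−(E_R−E_S)/(RT)] = (A_R/A_S)·exp[(E_S−E_R)/(RT)].
(E_S−E_R)/(RT) = (91.4−59.9)×10³/(8.314×477) = 31500/3966 = 7.943.
k_R/k_S = (2.29×10^11/4.14×10^14)·exp(7.943) = 5.531×10^-4 × 2816 = 1.56.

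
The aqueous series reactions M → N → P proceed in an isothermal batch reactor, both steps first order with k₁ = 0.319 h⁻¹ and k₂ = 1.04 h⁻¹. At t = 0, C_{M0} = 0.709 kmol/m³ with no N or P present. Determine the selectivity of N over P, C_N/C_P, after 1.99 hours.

0.613

The intermediate concentration in a first-order A→B→C sequence is C_N = k₁C_{M0}(e^(−k₁t) − e^(−k₂t))/(k₂−k₁).
e^(−k₁t) = e^(−0.319×1.99) = e^(−0.6348) = 0.5300; e^(−k₂t) = e^(−2.070) = 0.1262.
C_N = 0.319×0.709/(1.04−0.319) × (0.5300−0.1262) = 0.3137×0.4038 = 0.1267 kmol/m³.
C_M = C_{M0}e^(−k₁t) = 0.3758 kmol/m³, so C_P = C_{M0}−C_M−C_N = 0.2065 kmol/m³; C_N/C_P = 0.613.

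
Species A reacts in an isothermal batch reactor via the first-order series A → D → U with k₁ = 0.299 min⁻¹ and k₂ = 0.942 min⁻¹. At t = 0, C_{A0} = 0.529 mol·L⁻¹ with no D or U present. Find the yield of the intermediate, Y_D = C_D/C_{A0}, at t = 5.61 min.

0.0845

The intermediate concentration in a first-order A→B→C sequence is C_D = k₁C_{A0}(e^(−k₁t) − e^(−k₂t))/(k₂−k₁).
e^(−k₁t) = e^(−0.299×5.61) = e^(−1.677) = 0.1869; e^(−k₂t) = e^(−5.285) = 0.005069.
C_D = 0.299×0.529/(0.942−0.299) × (0.1869−0.005069) = 0.2460×0.1818 = 0.04472 mol·L⁻¹.
Y_D = C_D/C_{A0} = 0.04472/0.529 = 0.0845.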